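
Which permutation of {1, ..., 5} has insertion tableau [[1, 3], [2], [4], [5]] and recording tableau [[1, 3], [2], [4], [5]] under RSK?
5 2 4 3 1

Reverse the RSK construction: for i from n down to 1, find the cell of Q containing i, remove the entry at that cell from P, and reverse-bump it up through P; the value ejected from row 1 is w(i).

Step i=5: Q has 5 at row 4, column 1; remove 5 from row 4 of P and reverse-bump: 5 enters row 3 and ejects 4; 4 enters row 2 and ejects 2; 2 enters row 1 and ejects 1. So w(5) = 1. P is now [[2, 3], [4], [5]].
Step i=4: Q has 4 at row 3, column 1; remove 5 from row 3 of P and reverse-bump: 5 enters row 2 and ejects 4; 4 enters row 1 and ejects 3. So w(4) = 3. P is now [[2, 4], [5]].
Step i=3: Q has 3 at row 1, column 2; remove that cell from P, ejecting 4. So w(3) = 4. P is now [[2], [5]].
Step i=2: Q has 2 at row 2, column 1; remove 5 from row 2 of P and reverse-bump: 5 enters row 1 and ejects 2. So w(2) = 2. P is now [[5]].
Step i=1: Q has 1 at row 1, column 1; remove that cell from P, ejecting 5. So w(1) = 5. P is now [].

So w = 5 2 4 3 1.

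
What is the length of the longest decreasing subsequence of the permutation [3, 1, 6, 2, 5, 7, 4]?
3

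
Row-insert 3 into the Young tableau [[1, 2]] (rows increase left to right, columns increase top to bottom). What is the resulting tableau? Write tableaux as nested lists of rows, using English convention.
[[1, 2, 3]]

3 is larger than every entry of row 1, so it is appended to row 1. The new tableau is [[1, 2, 3]].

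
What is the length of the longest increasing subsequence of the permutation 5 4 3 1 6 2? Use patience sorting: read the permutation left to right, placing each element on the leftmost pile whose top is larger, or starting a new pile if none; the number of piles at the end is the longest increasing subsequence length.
2

5: new pile. tops = [5]
4: onto pile 1 (replacing 5). tops = [4]
3: onto pile 1 (replacing 4). tops = [3]
1: onto pile 1 (replacing 3). tops = [1]
6: new pile. tops = [1, 6]
2: onto pile 2 (replacing 6). tops = [1, 2]

2 piles, so the longest increasing subsequence has length 2.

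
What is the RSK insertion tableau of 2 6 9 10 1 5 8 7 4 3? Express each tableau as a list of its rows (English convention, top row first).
Insert 2: appended to row 1. P = [[2]].
Insert 6: appended to row 1. P = [[2, 6]].
Insert 9: appended to row 1. P = [[2, 6, 9]].
Insert 10: appended to row 1. P = [[2, 6, 9, 10]].
Insert 1: 1 bumps 2 from row 1; 2 starts row 2. P = [[1, 6, 9, 10], [2]].
Insert 5: 5 bumps 6 from row 1; 6 appends to row 2. P = [[1, 5, 9, 10], [2, 6]].
Insert 8: 8 bumps 9 from row 1; 9 appends to row 2. P = [[1, 5, 8, 10], [2, 6, 9]].
Insert 7: 7 bumps 8 from row 1; 8 bumps 9 from row 2; 9 starts row 3. P = [[1, 5, 7, 10], [2, 6, 8], [9]].
Insert 4: 4 bumps 5 from row 1; 5 bumps 6 from row 2; 6 bumps 9 from row 3; 9 starts row 4. P = [[1, 4, 7, 10], [2, 5, 8], [6], [9]].
Insert 3: 3 bumps 4 from row 1; 4 bumps 5 from row 2; 5 bumps 6 from row 3; 6 bumps 9 from row 4; 9 starts row 5. P = [[1, 3, 7, 10], [2, 4, 8], [5], [6], [9]].

So P = [[1, 3, 7, 10], [2, 4, 8], [5], [6], [9]].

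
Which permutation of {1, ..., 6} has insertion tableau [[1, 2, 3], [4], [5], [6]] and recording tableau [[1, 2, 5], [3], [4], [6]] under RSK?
Reverse RSK: for i = n, n-1, ..., 1, locate i in Q, remove the corresponding corner cell from P, and reverse-bump its entry up through P; the value ejected from row 1 is w(i).

So w = 1 6 5 2 4 3.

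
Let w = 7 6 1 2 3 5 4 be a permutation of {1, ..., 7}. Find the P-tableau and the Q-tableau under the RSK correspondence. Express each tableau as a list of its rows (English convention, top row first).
Insert each entry of the permutation into P by Schensted row insertion, recording in Q the position of each new cell.

Insert 7: appended to row 1. P = [[7]], Q = [[1]].
Insert 6: 6 bumps 7 from row 1; 7 starts row 2. P = [[6], [7]], Q = [[1], [2]].
Insert 1: 1 bumps 6 from row 1; 6 bumps 7 from row 2; 7 starts row 3. P = [[1], [6], [7]], Q = [[1], [2], [3]].
Insert 2: appended to row 1. P = [[1, 2], [6], [7]], Q = [[1, 4], [2], [3]].
Insert 3: appended to row 1. P = [[1, 2, 3], [6], [7]], Q = [[1, 4, 5], [2], [3]].
Insert 5: appended to row 1. P = [[1, 2, 3, 5], [6], [7]], Q = [[1, 4, 5, 6], [2], [3]].
Insert 4: 4 bumps 5 from row 1; 5 bumps 6 from row 2; 6 bumps 7 from row 3; 7 starts row 4. P = [[1, 2, 3, 4], [5], [6], [7]], Q = [[1, 4, 5, 6], [2], [3], [7]].

So P = [[1, 2, 3, 4], [5], [6], [7]], Q = [[1, 4, 5, 6], [2], [3], [7]].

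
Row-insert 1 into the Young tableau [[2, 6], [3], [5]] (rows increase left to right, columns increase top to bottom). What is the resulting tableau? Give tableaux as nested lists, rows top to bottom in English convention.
In row 1, 1 replaces 2 (the leftmost entry greater than 1); 2 is bumped to row 2. In row 2, 2 replaces 3 (the leftmost entry greater than 2); 3 is bumped to row 3. In row 3, 3 replaces 5 (the leftmost entry greater than 3); 5 is bumped to row 4. 5 starts a new row 4. The new tableau is [[1, 6], [2], [3], [5]].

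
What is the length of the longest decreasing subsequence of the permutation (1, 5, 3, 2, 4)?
3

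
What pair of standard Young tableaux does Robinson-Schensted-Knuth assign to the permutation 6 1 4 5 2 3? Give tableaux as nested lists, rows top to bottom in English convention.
Insert each entry of the permutation into P by Schensted row insertion, recording in Q the position of each new cell.

Insert 6: appended to row 1. P = [[6]].
Insert 1: 1 bumps 6 from row 1; 6 starts row 2. P = [[1], [6]].
Insert 4: appended to row 1. P = [[1, 4], [6]].
Insert 5: appended to row 1. P = [[1, 4, 5], [6]].
Insert 2: 2 bumps 4 from row 1; 4 bumps 6 from row 2; 6 starts row 3. P = [[1, 2, 5], [4], [6]].
Insert 3: 3 bumps 5 from row 1; 5 appends to row 2. P = [[1, 2, 3], [4, 5], [6]].

So P = [[1, 2, 3], [4, 5], [6]], Q = [[1, 3, 4], [2, 6], [5]].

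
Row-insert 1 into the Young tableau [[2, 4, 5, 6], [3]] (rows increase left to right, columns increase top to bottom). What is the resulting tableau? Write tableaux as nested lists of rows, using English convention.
[[1, 4, 5, 6], [2], [3]]

In row 1, 1 replaces 2 (the leftmost entry greater than 1); 2 is bumped to row 2. In row 2, 2 replaces 3 (the leftmost entry greater than 2); 3 is bumped to row 3. 3 starts a new row 3. The new tableau is [[1, 4, 5, 6], [2], [3]].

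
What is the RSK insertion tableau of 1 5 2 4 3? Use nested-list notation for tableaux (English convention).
After inserting 1: P = [[1]].
After inserting 5: P = [[1, 5]].
After inserting 2: P = [[1, 2], [5]].
After inserting 4: P = [[1, 2, 4], [5]].
After inserting 3: P = [[1, 2, 3], [4], [5]].

So P = [[1, 2, 3], [4], [5]].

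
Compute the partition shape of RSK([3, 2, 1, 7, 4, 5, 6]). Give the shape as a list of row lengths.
RSK row insertion gives P = [[1, 4, 5, 6], [2, 7], [3]], which has shape [4, 2, 1].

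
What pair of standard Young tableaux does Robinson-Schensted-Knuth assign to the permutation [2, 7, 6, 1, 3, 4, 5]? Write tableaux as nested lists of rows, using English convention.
P = [[1, 3, 4, 5], [2, 6], [7]], Q = [[1, 2, 6, 7], [3, 5], [4]]

Insert each entry of the permutation into P by Schensted row insertion, recording in Q the position of each new cell.

After inserting 2: P = [[2]].
After inserting 7: P = [[2, 7]].
After inserting 6: P = [[2, 6], [7]].
After inserting 1: P = [[1, 6], [2], [7]].
After inserting 3: P = [[1, 3], [2, 6], [7]].
After inserting 4: P = [[1, 3, 4], [2, 6], [7]].
After inserting 5: P = [[1, 3, 4, 5], [2, 6], [7]].

So P = [[1, 3, 4, 5], [2, 6], [7]], Q = [[1, 2, 6, 7], [3, 5], [4]].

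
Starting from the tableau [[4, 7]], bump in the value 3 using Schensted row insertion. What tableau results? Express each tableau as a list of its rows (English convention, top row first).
[[3, 7], [4]]

In row 1, 3 replaces 4 (the leftmost entry greater than 3); 4 is bumped to row 2. 4 starts a new row 2. The new tableau is [[3, 7], [4]].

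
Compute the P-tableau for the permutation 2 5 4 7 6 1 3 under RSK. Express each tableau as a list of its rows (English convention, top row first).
Insert 2: appended to row 1. P = [[2]].
Insert 5: appended to row 1. P = [[2, 5]].
Insert 4: 4 bumps 5 from row 1; 5 starts row 2. P = [[2, 4], [5]].
Insert 7: appended to row 1. P = [[2, 4, 7], [5]].
Insert 6: 6 bumps 7 from row 1; 7 appends to row 2. P = [[2, 4, 6], [5, 7]].
Insert 1: 1 bumps 2 from row 1; 2 bumps 5 from row 2; 5 starts row 3. P = [[1, 4, 6], [2, 7], [5]].
Insert 3: 3 bumps 4 from row 1; 4 bumps 7 from row 2; 7 appends to row 3. P = [[1, 3, 6], [2, 4], [5, 7]].

So P = [[1, 3, 6], [2, 4], [5, 7]].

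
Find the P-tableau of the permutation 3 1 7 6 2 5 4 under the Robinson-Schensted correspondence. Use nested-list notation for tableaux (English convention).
P = [[1, 2, 4], [3, 5], [6], [7]]

Insert 3: appended to row 1. P = [[3]].
Insert 1: 1 bumps 3 from row 1; 3 starts row 2. P = [[1], [3]].
Insert 7: appended to row 1. P = [[1, 7], [3]].
Insert 6: 6 bumps 7 from row 1; 7 appends to row 2. P = [[1, 6], [3, 7]].
Insert 2: 2 bumps 6 from row 1; 6 bumps 7 from row 2; 7 starts row 3. P = [[1, 2], [3, 6], [7]].
Insert 5: appended to row 1. P = [[1, 2, 5], [3, 6], [7]].
Insert 4: 4 bumps 5 from row 1; 5 bumps 6 from row 2; 6 bumps 7 from row 3; 7 starts row 4. P = [[1, 2, 4], [3, 5], [6], [7]].

So P = [[1, 2, 4], [3, 5], [6], [7]].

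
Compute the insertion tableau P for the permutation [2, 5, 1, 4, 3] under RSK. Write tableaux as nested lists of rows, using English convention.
P = [[1, 3], [2, 4], [5]]

Insert 2: appended to row 1. P = [[2]].
Insert 5: appended to row 1. P = [[2, 5]].
Insert 1: 1 bumps 2 from row 1; 2 starts row 2. P = [[1, 5], [2]].
Insert 4: 4 bumps 5 from row 1; 5 appends to row 2. P = [[1, 4], [2, 5]].
Insert 3: 3 bumps 4 from row 1; 4 bumps 5 from row 2; 5 starts row 3. P = [[1, 3], [2, 4], [5]].

So P = [[1, 3], [2, 4], [5]].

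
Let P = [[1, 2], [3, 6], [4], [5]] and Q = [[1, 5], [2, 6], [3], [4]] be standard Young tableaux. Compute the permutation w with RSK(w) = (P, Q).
5 4 3 1 6 2

Reverse the RSK construction: for i from n down to 1, find the cell of Q containing i, remove the entry at that cell from P, and reverse-bump it up through P; the value ejected from row 1 is w(i).

Step i=6: Q has 6 at row 2, column 2; remove 6 from row 2 of P and reverse-bump: 6 enters row 1 and ejects 2. So w(6) = 2. P is now [[1, 6], [3], [4], [5]].
Step i=5: Q has 5 at row 1, column 2; remove that cell from P, ejecting 6. So w(5) = 6. P is now [[1], [3], [4], [5]].
Step i=4: Q has 4 at row 4, column 1; remove 5 from row 4 of P and reverse-bump: 5 enters row 3 and ejects 4; 4 enters row 2 and ejects 3; 3 enters row 1 and ejects 1. So w(4) = 1. P is now [[3], [4], [5]].
Step i=3: Q has 3 at row 3, column 1; remove 5 from row 3 of P and reverse-bump: 5 enters row 2 and ejects 4; 4 enters row 1 and ejects 3. So w(3) = 3. P is now [[4], [5]].
Step i=2: Q has 2 at row 2, column 1; remove 5 from row 2 of P and reverse-bump: 5 enters row 1 and ejects 4. So w(2) = 4. P is now [[5]].
Step i=1: Q has 1 at row 1, column 1; remove that cell from P, ejecting 5. So w(1) = 5. P is now [].

So w = 5 4 3 1 6 2.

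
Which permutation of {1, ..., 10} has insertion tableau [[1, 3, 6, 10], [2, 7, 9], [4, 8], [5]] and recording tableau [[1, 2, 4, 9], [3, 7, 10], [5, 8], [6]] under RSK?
5 8 4 9 2 1 7 3 10 6

Reverse the RSK construction: for i from n down to 1, find the cell of Q containing i, remove the entry at that cell from P, and reverse-bump it up through P; the value ejected from row 1 is w(i).

Step i=10: Q has 10 at row 2, column 3; remove 9 from row 2 of P and reverse-bump: 9 enters row 1 and ejects 6. So w(10) = 6. P is now [[1, 3, 9, 10], [2, 7], [4, 8], [5]].
Step i=9: Q has 9 at row 1, column 4; remove that cell from P, ejecting 10. So w(9) = 10. P is now [[1, 3, 9], [2, 7], [4, 8], [5]].
Step i=8: Q has 8 at row 3, column 2; remove 8 from row 3 of P and reverse-bump: 8 enters row 2 and ejects 7; 7 enters row 1 and ejects 3. So w(8) = 3. P is now [[1, 7, 9], [2, 8], [4], [5]].
Step i=7: Q has 7 at row 2, column 2; remove 8 from row 2 of P and reverse-bump: 8 enters row 1 and ejects 7. So w(7) = 7. P is now [[1, 8, 9], [2], [4], [5]].
Step i=6: Q has 6 at row 4, column 1; remove 5 from row 4 of P and reverse-bump: 5 enters row 3 and ejects 4; 4 enters row 2 and ejects 2; 2 enters row 1 and ejects 1. So w(6) = 1. P is now [[2, 8, 9], [4], [5]].
Step i=5: Q has 5 at row 3, column 1; remove 5 from row 3 of P and reverse-bump: 5 enters row 2 and ejects 4; 4 enters row 1 and ejects 2. So w(5) = 2. P is now [[4, 8, 9], [5]].
Step i=4: Q has 4 at row 1, column 3; remove that cell from P, ejecting 9. So w(4) = 9. P is now [[4, 8], [5]].
Step i=3: Q has 3 at row 2, column 1; remove 5 from row 2 of P and reverse-bump: 5 enters row 1 and ejects 4. So w(3) = 4. P is now [[5, 8]].
Step i=2: Q has 2 at row 1, column 2; remove that cell from P, ejecting 8. So w(2) = 8. P is now [[5]].
Step i=1: Q has 1 at row 1, column 1; remove that cell from P, ejecting 5. So w(1) = 5. P is now [].

So w = 5 8 4 9 2 1 7 3 10 6.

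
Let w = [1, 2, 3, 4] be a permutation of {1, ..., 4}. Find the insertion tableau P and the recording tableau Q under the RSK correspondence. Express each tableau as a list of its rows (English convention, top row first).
Insert each entry of the permutation into P by Schensted row insertion, recording in Q the position of each new cell.

Insert 1: appended to row 1. P = [[1]], Q = [[1]].
Insert 2: appended to row 1. P = [[1, 2]], Q = [[1, 2]].
Insert 3: appended to row 1. P = [[1, 2, 3]], Q = [[1, 2, 3]].
Insert 4: appended to row 1. P = [[1, 2, 3, 4]], Q = [[1, 2, 3, 4]].

So P = [[1, 2, 3, 4]], Q = [[1, 2, 3, 4]].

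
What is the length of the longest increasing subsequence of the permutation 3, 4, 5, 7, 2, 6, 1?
4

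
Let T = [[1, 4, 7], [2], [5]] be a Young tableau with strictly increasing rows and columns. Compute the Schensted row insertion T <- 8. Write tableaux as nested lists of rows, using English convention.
[[1, 4, 7, 8], [2], [5]]

8 is larger than every entry of row 1, so it is appended to row 1. The new tableau is [[1, 4, 7, 8], [2], [5]].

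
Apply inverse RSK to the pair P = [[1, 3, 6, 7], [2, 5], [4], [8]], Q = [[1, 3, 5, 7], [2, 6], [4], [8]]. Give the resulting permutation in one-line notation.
8 4 5 2 6 3 7 1

Reverse RSK: for i = n, n-1, ..., 1, locate i in Q, remove the corresponding corner cell from P, and reverse-bump its entry up through P; the value ejected from row 1 is w(i).

So w = 8 4 5 2 6 3 7 1.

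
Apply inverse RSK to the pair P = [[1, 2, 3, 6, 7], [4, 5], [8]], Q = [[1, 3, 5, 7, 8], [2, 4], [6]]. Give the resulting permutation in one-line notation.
4 1 8 2 5 3 6 7

Reverse RSK: for i = n, n-1, ..., 1, locate i in Q, remove the corresponding corner cell from P, and reverse-bump its entry up through P; the value ejected from row 1 is w(i).

So w = 4 1 8 2 5 3 6 7.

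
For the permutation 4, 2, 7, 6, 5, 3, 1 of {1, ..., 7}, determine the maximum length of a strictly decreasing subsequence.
5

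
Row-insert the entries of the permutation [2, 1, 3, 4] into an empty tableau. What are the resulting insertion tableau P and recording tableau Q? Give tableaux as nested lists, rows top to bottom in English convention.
Insert each entry of the permutation into P by Schensted row insertion, recording in Q the position of each new cell.

Insert 2: appended to row 1. P = [[2]], Q = [[1]].
Insert 1: 1 bumps 2 from row 1; 2 starts row 2. P = [[1], [2]], Q = [[1], [2]].
Insert 3: appended to row 1. P = [[1, 3], [2]], Q = [[1, 3], [2]].
Insert 4: appended to row 1. P = [[1, 3, 4], [2]], Q = [[1, 3, 4], [2]].

So P = [[1, 3, 4], [2]], Q = [[1, 3, 4], [2]].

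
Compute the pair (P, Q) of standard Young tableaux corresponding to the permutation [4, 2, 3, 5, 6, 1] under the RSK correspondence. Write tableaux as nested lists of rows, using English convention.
Insert each entry of the permutation into P by Schensted row insertion, recording in Q the position of each new cell.

Insert 4: appended to row 1. P = [[4]].
Insert 2: 2 bumps 4 from row 1; 4 starts row 2. P = [[2], [4]].
Insert 3: appended to row 1. P = [[2, 3], [4]].
Insert 5: appended to row 1. P = [[2, 3, 5], [4]].
Insert 6: appended to row 1. P = [[2, 3, 5, 6], [4]].
Insert 1: 1 bumps 2 from row 1; 2 bumps 4 from row 2; 4 starts row 3. P = [[1, 3, 5, 6], [2], [4]].

So P = [[1, 3, 5, 6], [2], [4]], Q = [[1, 3, 4, 5], [2], [6]].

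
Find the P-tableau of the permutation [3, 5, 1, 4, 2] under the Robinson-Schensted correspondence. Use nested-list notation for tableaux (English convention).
P = [[1, 2], [3, 4], [5]]

Insert 3: appended to row 1. P = [[3]].
Insert 5: appended to row 1. P = [[3, 5]].
Insert 1: 1 bumps 3 from row 1; 3 starts row 2. P = [[1, 5], [3]].
Insert 4: 4 bumps 5 from row 1; 5 appends to row 2. P = [[1, 4], [3, 5]].
Insert 2: 2 bumps 4 from row 1; 4 bumps 5 from row 2; 5 starts row 3. P = [[1, 2], [3, 4], [5]].

So P = [[1, 2], [3, 4], [5]].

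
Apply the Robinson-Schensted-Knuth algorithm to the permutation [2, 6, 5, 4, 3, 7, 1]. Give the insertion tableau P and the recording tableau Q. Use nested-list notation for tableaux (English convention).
Insert each entry of the permutation into P by Schensted row insertion, recording in Q the position of each new cell.

Insert 2: appended to row 1. P = [[2]], Q = [[1]].
Insert 6: appended to row 1. P = [[2, 6]], Q = [[1, 2]].
Insert 5: 5 bumps 6 from row 1; 6 starts row 2. P = [[2, 5], [6]], Q = [[1, 2], [3]].
Insert 4: 4 bumps 5 from row 1; 5 bumps 6 from row 2; 6 starts row 3. P = [[2, 4], [5], [6]], Q = [[1, 2], [3], [4]].
Insert 3: 3 bumps 4 from row 1; 4 bumps 5 from row 2; 5 bumps 6 from row 3; 6 starts row 4. P = [[2, 3], [4], [5], [6]], Q = [[1, 2], [3], [4], [5]].
Insert 7: appended to row 1. P = [[2, 3, 7], [4], [5], [6]], Q = [[1, 2, 6], [3], [4], [5]].
Insert 1: 1 bumps 2 from row 1; 2 bumps 4 from row 2; 4 bumps 5 from row 3; 5 bumps 6 from row 4; 6 starts row 5. P = [[1, 3, 7], [2], [4], [5], [6]], Q = [[1, 2, 6], [3], [4], [5], [7]].

So P = [[1, 3, 7], [2], [4], [5], [6]], Q = [[1, 2, 6], [3], [4], [5], [7]].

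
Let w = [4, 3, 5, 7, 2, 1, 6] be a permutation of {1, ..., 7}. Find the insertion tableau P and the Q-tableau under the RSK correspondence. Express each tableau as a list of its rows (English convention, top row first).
P = [[1, 5, 6], [2, 7], [3], [4]], Q = [[1, 3, 4], [2, 7], [5], [6]]

Insert each entry of the permutation into P by Schensted row insertion, recording in Q the position of each new cell.

Insert 4: appended to row 1. P = [[4]].
Insert 3: 3 bumps 4 from row 1; 4 starts row 2. P = [[3], [4]].
Insert 5: appended to row 1. P = [[3, 5], [4]].
Insert 7: appended to row 1. P = [[3, 5, 7], [4]].
Insert 2: 2 bumps 3 from row 1; 3 bumps 4 from row 2; 4 starts row 3. P = [[2, 5, 7], [3], [4]].
Insert 1: 1 bumps 2 from row 1; 2 bumps 3 from row 2; 3 bumps 4 from row 3; 4 starts row 4. P = [[1, 5, 7], [2], [3], [4]].
Insert 6: 6 bumps 7 from row 1; 7 appends to row 2. P = [[1, 5, 6], [2, 7], [3], [4]].

So P = [[1, 5, 6], [2, 7], [3], [4]], Q = [[1, 3, 4], [2, 7], [5], [6]].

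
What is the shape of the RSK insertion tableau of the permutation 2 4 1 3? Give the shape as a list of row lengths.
Row-insert each entry into an empty tableau.

After inserting 2: P = [[2]].
After inserting 4: P = [[2, 4]].
After inserting 1: P = [[1, 4], [2]].
After inserting 3: P = [[1, 3], [2, 4]].

The final insertion tableau P = [[1, 3], [2, 4]] has shape [2, 2].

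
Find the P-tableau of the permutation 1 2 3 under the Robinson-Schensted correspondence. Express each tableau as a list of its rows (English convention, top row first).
Insert 1: appended to row 1. P = [[1]].
Insert 2: appended to row 1. P = [[1, 2]].
Insert 3: appended to row 1. P = [[1, 2, 3]].

So P = [[1, 2, 3]].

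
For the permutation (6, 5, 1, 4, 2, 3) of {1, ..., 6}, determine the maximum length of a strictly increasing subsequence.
3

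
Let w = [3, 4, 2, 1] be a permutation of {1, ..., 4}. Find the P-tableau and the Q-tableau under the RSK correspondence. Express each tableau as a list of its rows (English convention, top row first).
P = [[1, 4], [2], [3]], Q = [[1, 2], [3], [4]]

Insert each entry of the permutation into P by Schensted row insertion, recording in Q the position of each new cell.

Insert 3: appended to row 1. P = [[3]], Q = [[1]].
Insert 4: appended to row 1. P = [[3, 4]], Q = [[1, 2]].
Insert 2: 2 bumps 3 from row 1; 3 starts row 2. P = [[2, 4], [3]], Q = [[1, 2], [3]].
Insert 1: 1 bumps 2 from row 1; 2 bumps 3 from row 2; 3 starts row 3. P = [[1, 4], [2], [3]], Q = [[1, 2], [3], [4]].

So P = [[1, 4], [2], [3]], Q = [[1, 2], [3], [4]].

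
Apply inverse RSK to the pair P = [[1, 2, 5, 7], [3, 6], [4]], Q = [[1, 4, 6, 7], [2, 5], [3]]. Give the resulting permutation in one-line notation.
4 3 1 6 2 5 7

Reverse RSK: for i = n, n-1, ..., 1, locate i in Q, remove the corresponding corner cell from P, and reverse-bump its entry up through P; the value ejected from row 1 is w(i).

So w = 4 3 1 6 2 5 7.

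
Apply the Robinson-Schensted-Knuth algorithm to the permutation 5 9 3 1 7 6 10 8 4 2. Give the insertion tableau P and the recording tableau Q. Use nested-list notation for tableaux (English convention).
Insert each entry of the permutation into P by Schensted row insertion, recording in Q the position of each new cell.

Insert 5: appended to row 1. P = [[5]].
Insert 9: appended to row 1. P = [[5, 9]].
Insert 3: 3 bumps 5 from row 1; 5 starts row 2. P = [[3, 9], [5]].
Insert 1: 1 bumps 3 from row 1; 3 bumps 5 from row 2; 5 starts row 3. P = [[1, 9], [3], [5]].
Insert 7: 7 bumps 9 from row 1; 9 appends to row 2. P = [[1, 7], [3, 9], [5]].
Insert 6: 6 bumps 7 from row 1; 7 bumps 9 from row 2; 9 appends to row 3. P = [[1, 6], [3, 7], [5, 9]].
Insert 10: appended to row 1. P = [[1, 6, 10], [3, 7], [5, 9]].
Insert 8: 8 bumps 10 from row 1; 10 appends to row 2. P = [[1, 6, 8], [3, 7, 10], [5, 9]].
Insert 4: 4 bumps 6 from row 1; 6 bumps 7 from row 2; 7 bumps 9 from row 3; 9 starts row 4. P = [[1, 4, 8], [3, 6, 10], [5, 7], [9]].
Insert 2: 2 bumps 4 from row 1; 4 bumps 6 from row 2; 6 bumps 7 from row 3; 7 bumps 9 from row 4; 9 starts row 5. P = [[1, 2, 8], [3, 4, 10], [5, 6], [7], [9]].

So P = [[1, 2, 8], [3, 4, 10], [5, 6], [7], [9]], Q = [[1, 2, 7], [3, 5, 8], [4, 6], [9], [10]].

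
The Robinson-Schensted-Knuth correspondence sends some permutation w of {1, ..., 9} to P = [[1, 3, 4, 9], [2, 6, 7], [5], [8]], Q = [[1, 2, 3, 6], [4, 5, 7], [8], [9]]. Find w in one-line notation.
Reverse the RSK construction: for i from n down to 1, find the cell of Q containing i, remove the entry at that cell from P, and reverse-bump it up through P; the value ejected from row 1 is w(i).

Step i=9: Q has 9 at row 4, column 1; remove 8 from row 4 of P and reverse-bump: 8 enters row 3 and ejects 5; 5 enters row 2 and ejects 2; 2 enters row 1 and ejects 1. So w(9) = 1. P is now [[2, 3, 4, 9], [5, 6, 7], [8]].
Step i=8: Q has 8 at row 3, column 1; remove 8 from row 3 of P and reverse-bump: 8 enters row 2 and ejects 7; 7 enters row 1 and ejects 4. So w(8) = 4. P is now [[2, 3, 7, 9], [5, 6, 8]].
Step i=7: Q has 7 at row 2, column 3; remove 8 from row 2 of P and reverse-bump: 8 enters row 1 and ejects 7. So w(7) = 7. P is now [[2, 3, 8, 9], [5, 6]].
Step i=6: Q has 6 at row 1, column 4; remove that cell from P, ejecting 9. So w(6) = 9. P is now [[2, 3, 8], [5, 6]].
Step i=5: Q has 5 at row 2, column 2; remove 6 from row 2 of P and reverse-bump: 6 enters row 1 and ejects 3. So w(5) = 3. P is now [[2, 6, 8], [5]].
Step i=4: Q has 4 at row 2, column 1; remove 5 from row 2 of P and reverse-bump: 5 enters row 1 and ejects 2. So w(4) = 2. P is now [[5, 6, 8]].
Step i=3: Q has 3 at row 1, column 3; remove that cell from P, ejecting 8. So w(3) = 8. P is now [[5, 6]].
Step i=2: Q has 2 at row 1, column 2; remove that cell from P, ejecting 6. So w(2) = 6. P is now [[5]].
Step i=1: Q has 1 at row 1, column 1; remove that cell from P, ejecting 5. So w(1) = 5. P is now [].

So w = 5 6 8 2 3 9 7 4 1.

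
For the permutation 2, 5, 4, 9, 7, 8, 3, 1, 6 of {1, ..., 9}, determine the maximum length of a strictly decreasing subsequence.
4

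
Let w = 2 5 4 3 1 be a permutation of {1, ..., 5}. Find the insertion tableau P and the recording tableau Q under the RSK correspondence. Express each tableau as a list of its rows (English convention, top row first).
Insert each entry of the permutation into P by Schensted row insertion, recording in Q the position of each new cell.

Insert 2: appended to row 1. P = [[2]].
Insert 5: appended to row 1. P = [[2, 5]].
Insert 4: 4 bumps 5 from row 1; 5 starts row 2. P = [[2, 4], [5]].
Insert 3: 3 bumps 4 from row 1; 4 bumps 5 from row 2; 5 starts row 3. P = [[2, 3], [4], [5]].
Insert 1: 1 bumps 2 from row 1; 2 bumps 4 from row 2; 4 bumps 5 from row 3; 5 starts row 4. P = [[1, 3], [2], [4], [5]].

So P = [[1, 3], [2], [4], [5]], Q = [[1, 2], [3], [4], [5]].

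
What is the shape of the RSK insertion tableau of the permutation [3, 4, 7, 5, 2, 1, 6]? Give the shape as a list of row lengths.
Row-insert each entry into an empty tableau.

After inserting 3: P = [[3]].
After inserting 4: P = [[3, 4]].
After inserting 7: P = [[3, 4, 7]].
After inserting 5: P = [[3, 4, 5], [7]].
After inserting 2: P = [[2, 4, 5], [3], [7]].
After inserting 1: P = [[1, 4, 5], [2], [3], [7]].
After inserting 6: P = [[1, 4, 5, 6], [2], [3], [7]].

The final insertion tableau P = [[1, 4, 5, 6], [2], [3], [7]] has shape [4, 1, 1, 1].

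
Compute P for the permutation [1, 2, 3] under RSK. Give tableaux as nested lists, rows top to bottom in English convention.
P = [[1, 2, 3]]

Insert 1: appended to row 1. P = [[1]].
Insert 2: appended to row 1. P = [[1, 2]].
Insert 3: appended to row 1. P = [[1, 2, 3]].

So P = [[1, 2, 3]].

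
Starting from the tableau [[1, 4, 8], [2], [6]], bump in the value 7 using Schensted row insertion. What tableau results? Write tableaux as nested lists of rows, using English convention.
In row 1, 7 replaces 8 (the leftmost entry greater than 7); 8 is bumped to row 2. 8 is appended to row 2. The new tableau is [[1, 4, 7], [2, 8], [6]].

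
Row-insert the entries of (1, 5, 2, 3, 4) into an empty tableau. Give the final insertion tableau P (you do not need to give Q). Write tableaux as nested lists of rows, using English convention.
Insert 1: appended to row 1. P = [[1]].
Insert 5: appended to row 1. P = [[1, 5]].
Insert 2: 2 bumps 5 from row 1; 5 starts row 2. P = [[1, 2], [5]].
Insert 3: appended to row 1. P = [[1, 2, 3], [5]].
Insert 4: appended to row 1. P = [[1, 2, 3, 4], [5]].

So P = [[1, 2, 3, 4], [5]].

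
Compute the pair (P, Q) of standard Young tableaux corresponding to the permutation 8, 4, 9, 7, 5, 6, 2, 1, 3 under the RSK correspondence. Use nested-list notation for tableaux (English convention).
P = [[1, 3, 6], [2, 5], [4, 9], [7], [8]], Q = [[1, 3, 6], [2, 4], [5, 9], [7], [8]]

Insert each entry of the permutation into P by Schensted row insertion, recording in Q the position of each new cell.

After inserting 8: P = [[8]].
After inserting 4: P = [[4], [8]].
After inserting 9: P = [[4, 9], [8]].
After inserting 7: P = [[4, 7], [8, 9]].
After inserting 5: P = [[4, 5], [7, 9], [8]].
After inserting 6: P = [[4, 5, 6], [7, 9], [8]].
After inserting 2: P = [[2, 5, 6], [4, 9], [7], [8]].
After inserting 1: P = [[1, 5, 6], [2, 9], [4], [7], [8]].
After inserting 3: P = [[1, 3, 6], [2, 5], [4, 9], [7], [8]].

So P = [[1, 3, 6], [2, 5], [4, 9], [7], [8]], Q = [[1, 3, 6], [2, 4], [5, 9], [7], [8]].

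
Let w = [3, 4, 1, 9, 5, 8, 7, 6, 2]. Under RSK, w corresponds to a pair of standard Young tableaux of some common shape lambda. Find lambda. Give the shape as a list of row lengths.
RSK row insertion gives P = [[1, 2, 5, 6], [3, 4], [7], [8], [9]], which has shape [4, 2, 1, 1, 1].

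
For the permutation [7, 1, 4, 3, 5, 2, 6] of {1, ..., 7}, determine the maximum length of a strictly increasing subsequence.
4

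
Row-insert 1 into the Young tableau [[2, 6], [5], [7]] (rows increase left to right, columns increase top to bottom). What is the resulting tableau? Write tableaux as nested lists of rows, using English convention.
[[1, 6], [2], [5], [7]]

In row 1, 1 replaces 2 (the leftmost entry greater than 1); 2 is bumped to row 2. In row 2, 2 replaces 5 (the leftmost entry greater than 2); 5 is bumped to row 3. In row 3, 5 replaces 7 (the leftmost entry greater than 5); 7 is bumped to row 4. 7 starts a new row 4. The new tableau is [[1, 6], [2], [5], [7]].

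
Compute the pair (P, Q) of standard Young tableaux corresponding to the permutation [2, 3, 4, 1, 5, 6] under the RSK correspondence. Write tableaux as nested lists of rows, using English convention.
Insert each entry of the permutation into P by Schensted row insertion, recording in Q the position of each new cell.

Insert 2: appended to row 1. P = [[2]].
Insert 3: appended to row 1. P = [[2, 3]].
Insert 4: appended to row 1. P = [[2, 3, 4]].
Insert 1: 1 bumps 2 from row 1; 2 starts row 2. P = [[1, 3, 4], [2]].
Insert 5: appended to row 1. P = [[1, 3, 4, 5], [2]].
Insert 6: appended to row 1. P = [[1, 3, 4, 5, 6], [2]].

So P = [[1, 3, 4, 5, 6], [2]], Q = [[1, 2, 3, 5, 6], [4]].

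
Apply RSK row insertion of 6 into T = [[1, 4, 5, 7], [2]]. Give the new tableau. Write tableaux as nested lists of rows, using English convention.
In row 1, 6 replaces 7 (the leftmost entry greater than 6); 7 is bumped to row 2. 7 is appended to row 2. The new tableau is [[1, 4, 5, 6], [2, 7]].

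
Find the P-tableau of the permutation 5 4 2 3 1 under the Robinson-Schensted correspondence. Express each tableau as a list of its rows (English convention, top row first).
P = [[1, 3], [2], [4], [5]]

Insert 5: appended to row 1. P = [[5]].
Insert 4: 4 bumps 5 from row 1; 5 starts row 2. P = [[4], [5]].
Insert 2: 2 bumps 4 from row 1; 4 bumps 5 from row 2; 5 starts row 3. P = [[2], [4], [5]].
Insert 3: appended to row 1. P = [[2, 3], [4], [5]].
Insert 1: 1 bumps 2 from row 1; 2 bumps 4 from row 2; 4 bumps 5 from row 3; 5 starts row 4. P = [[1, 3], [2], [4], [5]].

So P = [[1, 3], [2], [4], [5]].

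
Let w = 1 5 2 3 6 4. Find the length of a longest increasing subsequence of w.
4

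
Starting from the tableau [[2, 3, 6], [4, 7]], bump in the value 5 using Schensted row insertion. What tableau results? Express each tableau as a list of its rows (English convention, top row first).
In row 1, 5 replaces 6 (the leftmost entry greater than 5); 6 is bumped to row 2. In row 2, 6 replaces 7 (the leftmost entry greater than 6); 7 is bumped to row 3. 7 starts a new row 3. The new tableau is [[2, 3, 5], [4, 6], [7]].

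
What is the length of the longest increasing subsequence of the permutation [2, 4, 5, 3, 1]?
3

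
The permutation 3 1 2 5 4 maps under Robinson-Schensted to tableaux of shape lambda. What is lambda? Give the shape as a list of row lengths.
RSK row insertion gives P = [[1, 2, 4], [3, 5]], which has shape [3, 2].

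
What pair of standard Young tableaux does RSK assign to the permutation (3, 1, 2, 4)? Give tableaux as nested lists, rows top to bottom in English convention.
P = [[1, 2, 4], [3]], Q = [[1, 3, 4], [2]]

Insert each entry of the permutation into P by Schensted row insertion, recording in Q the position of each new cell.

Insert 3: appended to row 1. P = [[3]].
Insert 1: 1 bumps 3 from row 1; 3 starts row 2. P = [[1], [3]].
Insert 2: appended to row 1. P = [[1, 2], [3]].
Insert 4: appended to row 1. P = [[1, 2, 4], [3]].

So P = [[1, 2, 4], [3]], Q = [[1, 3, 4], [2]].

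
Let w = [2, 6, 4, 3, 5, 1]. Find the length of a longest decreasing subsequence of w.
4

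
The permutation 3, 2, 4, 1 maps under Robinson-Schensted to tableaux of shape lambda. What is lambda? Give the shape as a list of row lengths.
Row-insert each entry into an empty tableau.

After inserting 3: P = [[3]].
After inserting 2: P = [[2], [3]].
After inserting 4: P = [[2, 4], [3]].
After inserting 1: P = [[1, 4], [2], [3]].

The final insertion tableau P = [[1, 4], [2], [3]] has shape [2, 1, 1].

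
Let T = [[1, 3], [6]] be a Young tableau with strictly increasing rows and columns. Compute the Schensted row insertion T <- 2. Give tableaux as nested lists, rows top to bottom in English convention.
[[1, 2], [3], [6]]

In row 1, 2 replaces 3 (the leftmost entry greater than 2); 3 is bumped to row 2. In row 2, 3 replaces 6 (the leftmost entry greater than 3); 6 is bumped to row 3. 6 starts a new row 3. The new tableau is [[1, 2], [3], [6]].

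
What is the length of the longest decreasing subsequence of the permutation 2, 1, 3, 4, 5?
2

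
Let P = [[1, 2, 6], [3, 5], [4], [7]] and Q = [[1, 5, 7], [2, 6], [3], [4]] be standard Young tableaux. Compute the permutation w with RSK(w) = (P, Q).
7 4 3 1 5 2 6

Reverse the RSK construction: for i from n down to 1, find the cell of Q containing i, remove the entry at that cell from P, and reverse-bump it up through P; the value ejected from row 1 is w(i).

Step i=7: Q has 7 at row 1, column 3; remove that cell from P, ejecting 6. So w(7) = 6. P is now [[1, 2], [3, 5], [4], [7]].
Step i=6: Q has 6 at row 2, column 2; remove 5 from row 2 of P and reverse-bump: 5 enters row 1 and ejects 2. So w(6) = 2. P is now [[1, 5], [3], [4], [7]].
Step i=5: Q has 5 at row 1, column 2; remove that cell from P, ejecting 5. So w(5) = 5. P is now [[1], [3], [4], [7]].
Step i=4: Q has 4 at row 4, column 1; remove 7 from row 4 of P and reverse-bump: 7 enters row 3 and ejects 4; 4 enters row 2 and ejects 3; 3 enters row 1 and ejects 1. So w(4) = 1. P is now [[3], [4], [7]].
Step i=3: Q has 3 at row 3, column 1; remove 7 from row 3 of P and reverse-bump: 7 enters row 2 and ejects 4; 4 enters row 1 and ejects 3. So w(3) = 3. P is now [[4], [7]].
Step i=2: Q has 2 at row 2, column 1; remove 7 from row 2 of P and reverse-bump: 7 enters row 1 and ejects 4. So w(2) = 4. P is now [[7]].
Step i=1: Q has 1 at row 1, column 1; remove that cell from P, ejecting 7. So w(1) = 7. P is now [].

So w = 7 4 3 1 5 2 6.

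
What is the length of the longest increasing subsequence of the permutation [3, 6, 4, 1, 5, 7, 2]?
4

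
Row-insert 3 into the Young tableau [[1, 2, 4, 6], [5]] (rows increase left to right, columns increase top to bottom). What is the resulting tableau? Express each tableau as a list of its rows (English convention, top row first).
In row 1, 3 replaces 4 (the leftmost entry greater than 3); 4 is bumped to row 2. In row 2, 4 replaces 5 (the leftmost entry greater than 4); 5 is bumped to row 3. 5 starts a new row 3. The new tableau is [[1, 2, 3, 6], [4], [5]].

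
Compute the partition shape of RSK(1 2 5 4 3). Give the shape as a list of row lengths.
[3, 1, 1]

Row-insert each entry into an empty tableau.

After inserting 1: P = [[1]].
After inserting 2: P = [[1, 2]].
After inserting 5: P = [[1, 2, 5]].
After inserting 4: P = [[1, 2, 4], [5]].
After inserting 3: P = [[1, 2, 3], [4], [5]].

The final insertion tableau P = [[1, 2, 3], [4], [5]] has shape [3, 1, 1].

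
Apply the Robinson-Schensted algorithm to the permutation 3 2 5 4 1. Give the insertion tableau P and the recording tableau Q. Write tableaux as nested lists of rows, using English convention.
P = [[1, 4], [2, 5], [3]], Q = [[1, 3], [2, 4], [5]]

Insert each entry of the permutation into P by Schensted row insertion, recording in Q the position of each new cell.

Insert 3: appended to row 1. P = [[3]].
Insert 2: 2 bumps 3 from row 1; 3 starts row 2. P = [[2], [3]].
Insert 5: appended to row 1. P = [[2, 5], [3]].
Insert 4: 4 bumps 5 from row 1; 5 appends to row 2. P = [[2, 4], [3, 5]].
Insert 1: 1 bumps 2 from row 1; 2 bumps 3 from row 2; 3 starts row 3. P = [[1, 4], [2, 5], [3]].

So P = [[1, 4], [2, 5], [3]], Q = [[1, 3], [2, 4], [5]].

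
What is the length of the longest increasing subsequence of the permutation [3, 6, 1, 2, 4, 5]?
4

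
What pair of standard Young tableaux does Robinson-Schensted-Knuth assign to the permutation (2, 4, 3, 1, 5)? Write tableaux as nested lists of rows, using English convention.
P = [[1, 3, 5], [2], [4]], Q = [[1, 2, 5], [3], [4]]

Insert each entry of the permutation into P by Schensted row insertion, recording in Q the position of each new cell.

Insert 2: appended to row 1. P = [[2]], Q = [[1]].
Insert 4: appended to row 1. P = [[2, 4]], Q = [[1, 2]].
Insert 3: 3 bumps 4 from row 1; 4 starts row 2. P = [[2, 3], [4]], Q = [[1, 2], [3]].
Insert 1: 1 bumps 2 from row 1; 2 bumps 4 from row 2; 4 starts row 3. P = [[1, 3], [2], [4]], Q = [[1, 2], [3], [4]].
Insert 5: appended to row 1. P = [[1, 3, 5], [2], [4]], Q = [[1, 2, 5], [3], [4]].

So P = [[1, 3, 5], [2], [4]], Q = [[1, 2, 5], [3], [4]].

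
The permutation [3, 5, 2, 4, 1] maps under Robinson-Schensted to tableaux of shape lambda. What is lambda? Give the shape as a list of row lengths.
[2, 2, 1]

Row-insert each entry into an empty tableau.

After inserting 3: P = [[3]].
After inserting 5: P = [[3, 5]].
After inserting 2: P = [[2, 5], [3]].
After inserting 4: P = [[2, 4], [3, 5]].
After inserting 1: P = [[1, 4], [2, 5], [3]].

The final insertion tableau P = [[1, 4], [2, 5], [3]] has shape [2, 2, 1].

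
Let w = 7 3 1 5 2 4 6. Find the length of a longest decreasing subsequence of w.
3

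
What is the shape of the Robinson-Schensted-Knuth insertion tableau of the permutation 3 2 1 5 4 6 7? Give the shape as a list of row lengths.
Row-insert each entry into an empty tableau.

After inserting 3: P = [[3]].
After inserting 2: P = [[2], [3]].
After inserting 1: P = [[1], [2], [3]].
After inserting 5: P = [[1, 5], [2], [3]].
After inserting 4: P = [[1, 4], [2, 5], [3]].
After inserting 6: P = [[1, 4, 6], [2, 5], [3]].
After inserting 7: P = [[1, 4, 6, 7], [2, 5], [3]].

The final insertion tableau P = [[1, 4, 6, 7], [2, 5], [3]] has shape [4, 2, 1].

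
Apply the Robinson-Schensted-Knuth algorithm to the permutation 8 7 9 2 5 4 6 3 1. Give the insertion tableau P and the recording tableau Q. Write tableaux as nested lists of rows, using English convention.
Insert each entry of the permutation into P by Schensted row insertion, recording in Q the position of each new cell.

Insert 8: appended to row 1. P = [[8]], Q = [[1]].
Insert 7: 7 bumps 8 from row 1; 8 starts row 2. P = [[7], [8]], Q = [[1], [2]].
Insert 9: appended to row 1. P = [[7, 9], [8]], Q = [[1, 3], [2]].
Insert 2: 2 bumps 7 from row 1; 7 bumps 8 from row 2; 8 starts row 3. P = [[2, 9], [7], [8]], Q = [[1, 3], [2], [4]].
Insert 5: 5 bumps 9 from row 1; 9 appends to row 2. P = [[2, 5], [7, 9], [8]], Q = [[1, 3], [2, 5], [4]].
Insert 4: 4 bumps 5 from row 1; 5 bumps 7 from row 2; 7 bumps 8 from row 3; 8 starts row 4. P = [[2, 4], [5, 9], [7], [8]], Q = [[1, 3], [2, 5], [4], [6]].
Insert 6: appended to row 1. P = [[2, 4, 6], [5, 9], [7], [8]], Q = [[1, 3, 7], [2, 5], [4], [6]].
Insert 3: 3 bumps 4 from row 1; 4 bumps 5 from row 2; 5 bumps 7 from row 3; 7 bumps 8 from row 4; 8 starts row 5. P = [[2, 3, 6], [4, 9], [5], [7], [8]], Q = [[1, 3, 7], [2, 5], [4], [6], [8]].
Insert 1: 1 bumps 2 from row 1; 2 bumps 4 from row 2; 4 bumps 5 from row 3; 5 bumps 7 from row 4; 7 bumps 8 from row 5; 8 starts row 6. P = [[1, 3, 6], [2, 9], [4], [5], [7], [8]], Q = [[1, 3, 7], [2, 5], [4], [6], [8], [9]].

So P = [[1, 3, 6], [2, 9], [4], [5], [7], [8]], Q = [[1, 3, 7], [2, 5], [4], [6], [8], [9]].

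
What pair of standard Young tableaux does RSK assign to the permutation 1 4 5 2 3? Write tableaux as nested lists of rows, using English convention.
Insert each entry of the permutation into P by Schensted row insertion, recording in Q the position of each new cell.

Insert 1: appended to row 1. P = [[1]].
Insert 4: appended to row 1. P = [[1, 4]].
Insert 5: appended to row 1. P = [[1, 4, 5]].
Insert 2: 2 bumps 4 from row 1; 4 starts row 2. P = [[1, 2, 5], [4]].
Insert 3: 3 bumps 5 from row 1; 5 appends to row 2. P = [[1, 2, 3], [4, 5]].

So P = [[1, 2, 3], [4, 5]], Q = [[1, 2, 3], [4, 5]].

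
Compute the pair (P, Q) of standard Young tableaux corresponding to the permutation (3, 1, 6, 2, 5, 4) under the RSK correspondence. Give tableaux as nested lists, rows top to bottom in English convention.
P = [[1, 2, 4], [3, 5], [6]], Q = [[1, 3, 5], [2, 4], [6]]

Insert each entry of the permutation into P by Schensted row insertion, recording in Q the position of each new cell.

After inserting 3: P = [[3]].
After inserting 1: P = [[1], [3]].
After inserting 6: P = [[1, 6], [3]].
After inserting 2: P = [[1, 2], [3, 6]].
After inserting 5: P = [[1, 2, 5], [3, 6]].
After inserting 4: P = [[1, 2, 4], [3, 5], [6]].

So P = [[1, 2, 4], [3, 5], [6]], Q = [[1, 3, 5], [2, 4], [6]].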